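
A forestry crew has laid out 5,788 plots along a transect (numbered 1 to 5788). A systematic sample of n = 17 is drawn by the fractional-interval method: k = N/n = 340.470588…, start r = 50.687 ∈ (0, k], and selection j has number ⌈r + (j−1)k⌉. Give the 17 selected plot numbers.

j=1: r + 0k = 50.687 → ⌈·⌉ = 51
j=2: r + 1k = 391.157588… → ⌈·⌉ = 392
j=3: r + 2k = 731.628176… → ⌈·⌉ = 732
j=4: r + 3k = 1072.098764… → ⌈·⌉ = 1073
j=5: r + 4k = 1412.569352… → ⌈·⌉ = 1413
j=6: r + 5k = 1753.039941… → ⌈·⌉ = 1754
j=7: r + 6k = 2093.510529… → ⌈·⌉ = 2094
j=8: r + 7k = 2433.981117… → ⌈·⌉ = 2434
j=9: r + 8k = 2774.451705… → ⌈·⌉ = 2775
j=10: r + 9k = 3114.922294… → ⌈·⌉ = 3115
j=11: r + 10k = 3455.392882… → ⌈·⌉ = 3456
j=12: r + 11k = 3795.863470… → ⌈·⌉ = 3796
j=13: r + 12k = 4136.334058… → ⌈·⌉ = 4137
j=14: r + 13k = 4476.804647… → ⌈·⌉ = 4477
j=15: r + 14k = 4817.275235… → ⌈·⌉ = 4818
j=16: r + 15k = 5157.745823… → ⌈·⌉ = 5158
j=17: r + 16k = 5498.216411… → ⌈·⌉ = 5499

51, 392, 732, 1073, 1413, 1754, 2094, 2434, 2775, 3115, 3456, 3796, 4137, 4477, 4818, 5158, 5499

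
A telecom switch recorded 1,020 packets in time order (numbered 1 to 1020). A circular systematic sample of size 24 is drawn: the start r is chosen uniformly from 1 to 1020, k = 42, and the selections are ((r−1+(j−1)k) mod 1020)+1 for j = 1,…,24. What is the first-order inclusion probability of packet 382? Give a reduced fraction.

2/85

For each position j, as r ranges over 1…1020 the j-th selection hits every packet exactly once, so packet 382 is selected for exactly 24 of the 1020 starts.
Inclusion probability = 24/1020 = 2/85.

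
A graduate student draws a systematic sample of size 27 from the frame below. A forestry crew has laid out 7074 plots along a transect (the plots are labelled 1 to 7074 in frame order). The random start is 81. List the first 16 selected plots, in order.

k = N/n = 7074/27 = 262
plot 1: 81
plot 2: 81 + 262 = 343
plot 3: 343 + 262 = 605
plot 4: 605 + 262 = 867
plot 5: 867 + 262 = 1129
plot 6: 1129 + 262 = 1391
plot 7: 1391 + 262 = 1653
plot 8: 1653 + 262 = 1915
plot 9: 1915 + 262 = 2177
plot 10: 2177 + 262 = 2439
plot 11: 2439 + 262 = 2701
plot 12: 2701 + 262 = 2963
plot 13: 2963 + 262 = 3225
plot 14: 3225 + 262 = 3487
plot 15: 3487 + 262 = 3749
plot 16: 3749 + 262 = 4011

81, 343, 605, 867, 1129, 1391, 1653, 1915, 2177, 2439, 2701, 2963, 3225, 3487, 3749, 4011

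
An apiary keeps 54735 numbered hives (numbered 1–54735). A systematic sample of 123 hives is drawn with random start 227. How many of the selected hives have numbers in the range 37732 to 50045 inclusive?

k = 54735/123 = 445
First selection ≥ 37732: 227 + ⌈(37732−227)/445⌉·445 = 227 + 85×445 = 38052
Last selection ≤ 50045: 227 + ⌊(50045−227)/445⌋·445 = 227 + 111×445 = 49622
Count = 111 − 85 + 1 = 27

27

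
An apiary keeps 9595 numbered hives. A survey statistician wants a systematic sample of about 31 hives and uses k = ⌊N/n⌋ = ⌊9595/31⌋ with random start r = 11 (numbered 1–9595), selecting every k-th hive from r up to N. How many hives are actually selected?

k = ⌊9595/31⌋ = 309
Achieved size = ⌊(9595 − 11)/309⌋ + 1 = ⌊9584/309⌋ + 1 = 31 + 1 = 32
(last selection: 11 + 31×309 = 9590 ≤ 9595; next would be 9899 > 9595)

32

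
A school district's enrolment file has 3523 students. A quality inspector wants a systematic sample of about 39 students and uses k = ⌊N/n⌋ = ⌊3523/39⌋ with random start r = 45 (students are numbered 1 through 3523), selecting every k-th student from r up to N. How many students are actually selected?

39

k = ⌊3523/39⌋ = 90
Achieved size = ⌊(3523 − 45)/90⌋ + 1 = ⌊3478/90⌋ + 1 = 38 + 1 = 39
(last selection: 45 + 38×90 = 3465 ≤ 3523; next would be 3555 > 3523)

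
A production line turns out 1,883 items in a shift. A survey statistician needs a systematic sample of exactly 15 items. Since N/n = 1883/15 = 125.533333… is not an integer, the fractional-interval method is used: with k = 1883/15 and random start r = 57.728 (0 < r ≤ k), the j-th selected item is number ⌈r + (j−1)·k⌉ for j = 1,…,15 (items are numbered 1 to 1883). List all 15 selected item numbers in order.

j=1: r + 0k = 57.728 → ⌈·⌉ = 58
j=2: r + 1k = 183.261333… → ⌈·⌉ = 184
j=3: r + 2k = 308.794666… → ⌈·⌉ = 309
j=4: r + 3k = 434.328 → ⌈·⌉ = 435
j=5: r + 4k = 559.861333… → ⌈·⌉ = 560
j=6: r + 5k = 685.394666… → ⌈·⌉ = 686
j=7: r + 6k = 810.928 → ⌈·⌉ = 811
j=8: r + 7k = 936.461333… → ⌈·⌉ = 937
j=9: r + 8k = 1061.994666… → ⌈·⌉ = 1062
j=10: r + 9k = 1187.528 → ⌈·⌉ = 1188
j=11: r + 10k = 1313.061333… → ⌈·⌉ = 1314
j=12: r + 11k = 1438.594666… → ⌈·⌉ = 1439
j=13: r + 12k = 1564.128 → ⌈·⌉ = 1565
j=14: r + 13k = 1689.661333… → ⌈·⌉ = 1690
j=15: r + 14k = 1815.194666… → ⌈·⌉ = 1816

58, 184, 309, 435, 560, 686, 811, 937, 1062, 1188, 1314, 1439, 1565, 1690, 1816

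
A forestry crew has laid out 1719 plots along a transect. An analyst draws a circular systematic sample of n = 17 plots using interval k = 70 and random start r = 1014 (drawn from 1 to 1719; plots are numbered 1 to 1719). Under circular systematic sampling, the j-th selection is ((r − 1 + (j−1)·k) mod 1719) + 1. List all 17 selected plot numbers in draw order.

Selection 1: 1014
Selection 2: 1014 + 70 = 1084
Selection 3: 1084 + 70 = 1154
Selection 4: 1154 + 70 = 1224
Selection 5: 1224 + 70 = 1294
Selection 6: 1294 + 70 = 1364
Selection 7: 1364 + 70 = 1434
Selection 8: 1434 + 70 = 1504
Selection 9: 1504 + 70 = 1574
Selection 10: 1574 + 70 = 1644
Selection 11: 1644 + 70 = 1714
Selection 12: 1714 + 70 = 1784 → 1784 − 1719 = 65
Selection 13: 65 + 70 = 135
Selection 14: 135 + 70 = 205
Selection 15: 205 + 70 = 275
Selection 16: 275 + 70 = 345
Selection 17: 345 + 70 = 415

1014, 1084, 1154, 1224, 1294, 1364, 1434, 1504, 1574, 1644, 1714, 65, 135, 205, 275, 345, 415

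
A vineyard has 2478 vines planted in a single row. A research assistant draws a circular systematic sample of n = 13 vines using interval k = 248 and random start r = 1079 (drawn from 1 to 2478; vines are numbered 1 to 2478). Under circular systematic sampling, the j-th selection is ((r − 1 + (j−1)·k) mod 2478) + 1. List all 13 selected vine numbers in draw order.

1079, 1327, 1575, 1823, 2071, 2319, 89, 337, 585, 833, 1081, 1329, 1577

Selection 1: 1079
Selection 2: 1079 + 248 = 1327
Selection 3: 1327 + 248 = 1575
Selection 4: 1575 + 248 = 1823
Selection 5: 1823 + 248 = 2071
Selection 6: 2071 + 248 = 2319
Selection 7: 2319 + 248 = 2567 → 2567 − 2478 = 89
Selection 8: 89 + 248 = 337
Selection 9: 337 + 248 = 585
Selection 10: 585 + 248 = 833
Selection 11: 833 + 248 = 1081
Selection 12: 1081 + 248 = 1329
Selection 13: 1329 + 248 = 1577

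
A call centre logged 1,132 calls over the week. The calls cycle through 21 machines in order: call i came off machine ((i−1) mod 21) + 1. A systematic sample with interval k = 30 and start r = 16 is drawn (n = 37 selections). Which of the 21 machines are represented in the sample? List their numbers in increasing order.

Consecutive selections differ by k = 30, so their machine numbers differ by 30 mod 21 = 9.
gcd(30, 21) = 3, so the sample visits 21/3 = 7 distinct residues mod 21.
Start 16 is machine 16; the machines hit are 1, 4, 7, 10, 13, 16, 19.

1, 4, 7, 10, 13, 16, 19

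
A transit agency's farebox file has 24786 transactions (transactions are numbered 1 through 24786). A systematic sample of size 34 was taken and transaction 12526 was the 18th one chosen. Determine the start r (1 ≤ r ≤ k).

133

k = 24786/34 = 729
r = 12526 − (18−1)×729 = 12526 − 12393 = 133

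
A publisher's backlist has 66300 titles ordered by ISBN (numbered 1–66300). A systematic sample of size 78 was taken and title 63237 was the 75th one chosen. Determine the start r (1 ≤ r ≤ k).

k = 66300/78 = 850
r = 63237 − (75−1)×850 = 63237 − 62900 = 337

337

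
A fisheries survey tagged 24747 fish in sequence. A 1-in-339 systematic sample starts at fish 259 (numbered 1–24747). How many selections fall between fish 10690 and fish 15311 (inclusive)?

k = 339
First selection ≥ 10690: 259 + ⌈(10690−259)/339⌉·339 = 259 + 31×339 = 10768
Last selection ≤ 15311: 259 + ⌊(15311−259)/339⌋·339 = 259 + 44×339 = 15175
Count = 44 − 31 + 1 = 14

14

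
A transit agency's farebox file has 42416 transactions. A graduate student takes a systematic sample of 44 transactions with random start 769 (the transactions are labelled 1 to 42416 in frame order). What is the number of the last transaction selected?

k = 42416/44 = 964
44th selection = r + (44−1)·k = 769 + 43×964 = 769 + 41452 = 42221

42221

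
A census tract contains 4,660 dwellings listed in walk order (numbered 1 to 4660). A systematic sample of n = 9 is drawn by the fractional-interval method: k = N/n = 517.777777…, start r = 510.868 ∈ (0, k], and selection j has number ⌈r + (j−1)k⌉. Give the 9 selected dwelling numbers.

j=1: r + 0k = 510.868 → ⌈·⌉ = 511
j=2: r + 1k = 1028.645777… → ⌈·⌉ = 1029
j=3: r + 2k = 1546.423555… → ⌈·⌉ = 1547
j=4: r + 3k = 2064.201333… → ⌈·⌉ = 2065
j=5: r + 4k = 2581.979111… → ⌈·⌉ = 2582
j=6: r + 5k = 3099.756888… → ⌈·⌉ = 3100
j=7: r + 6k = 3617.534666… → ⌈·⌉ = 3618
j=8: r + 7k = 4135.312444… → ⌈·⌉ = 4136
j=9: r + 8k = 4653.090222… → ⌈·⌉ = 4654

511, 1029, 1547, 2065, 2582, 3100, 3618, 4136, 4654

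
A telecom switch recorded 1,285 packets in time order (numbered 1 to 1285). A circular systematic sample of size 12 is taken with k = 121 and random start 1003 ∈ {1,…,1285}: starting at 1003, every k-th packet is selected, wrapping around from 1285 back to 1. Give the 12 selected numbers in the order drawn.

Selection 1: 1003
Selection 2: 1003 + 121 = 1124
Selection 3: 1124 + 121 = 1245
Selection 4: 1245 + 121 = 1366 → 1366 − 1285 = 81
Selection 5: 81 + 121 = 202
Selection 6: 202 + 121 = 323
Selection 7: 323 + 121 = 444
Selection 8: 444 + 121 = 565
Selection 9: 565 + 121 = 686
Selection 10: 686 + 121 = 807
Selection 11: 807 + 121 = 928
Selection 12: 928 + 121 = 1049

1003, 1124, 1245, 81, 202, 323, 444, 565, 686, 807, 928, 1049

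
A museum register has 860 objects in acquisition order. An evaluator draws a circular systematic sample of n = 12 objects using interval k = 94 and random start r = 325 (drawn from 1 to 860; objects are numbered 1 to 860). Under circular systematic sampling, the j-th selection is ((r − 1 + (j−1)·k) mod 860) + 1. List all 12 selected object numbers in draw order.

Selection 1: 325
Selection 2: 325 + 94 = 419
Selection 3: 419 + 94 = 513
Selection 4: 513 + 94 = 607
Selection 5: 607 + 94 = 701
Selection 6: 701 + 94 = 795
Selection 7: 795 + 94 = 889 → 889 − 860 = 29
Selection 8: 29 + 94 = 123
Selection 9: 123 + 94 = 217
Selection 10: 217 + 94 = 311
Selection 11: 311 + 94 = 405
Selection 12: 405 + 94 = 499

325, 419, 513, 607, 701, 795, 29, 123, 217, 311, 405, 499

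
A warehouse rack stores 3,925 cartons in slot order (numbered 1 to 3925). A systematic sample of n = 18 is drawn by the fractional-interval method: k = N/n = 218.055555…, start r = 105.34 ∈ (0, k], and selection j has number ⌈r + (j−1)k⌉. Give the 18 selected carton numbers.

106, 324, 542, 760, 978, 1196, 1414, 1632, 1850, 2068, 2286, 2504, 2723, 2941, 3159, 3377, 3595, 3813

j=1: r + 0k = 105.34 → ⌈·⌉ = 106
j=2: r + 1k = 323.395555… → ⌈·⌉ = 324
j=3: r + 2k = 541.451111… → ⌈·⌉ = 542
j=4: r + 3k = 759.506666… → ⌈·⌉ = 760
j=5: r + 4k = 977.562222… → ⌈·⌉ = 978
j=6: r + 5k = 1195.617777… → ⌈·⌉ = 1196
j=7: r + 6k = 1413.673333… → ⌈·⌉ = 1414
j=8: r + 7k = 1631.728888… → ⌈·⌉ = 1632
j=9: r + 8k = 1849.784444… → ⌈·⌉ = 1850
j=10: r + 9k = 2067.84 → ⌈·⌉ = 2068
j=11: r + 10k = 2285.895555… → ⌈·⌉ = 2286
j=12: r + 11k = 2503.951111… → ⌈·⌉ = 2504
j=13: r + 12k = 2722.006666… → ⌈·⌉ = 2723
j=14: r + 13k = 2940.062222… → ⌈·⌉ = 2941
j=15: r + 14k = 3158.117777… → ⌈·⌉ = 3159
j=16: r + 15k = 3376.173333… → ⌈·⌉ = 3377
j=17: r + 16k = 3594.228888… → ⌈·⌉ = 3595
j=18: r + 17k = 3812.284444… → ⌈·⌉ = 3813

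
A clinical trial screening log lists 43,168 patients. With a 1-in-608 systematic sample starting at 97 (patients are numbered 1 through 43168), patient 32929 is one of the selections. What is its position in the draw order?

k = 608
position = (32929 − 97)/608 + 1 = 32832/608 + 1 = 54 + 1 = 55

55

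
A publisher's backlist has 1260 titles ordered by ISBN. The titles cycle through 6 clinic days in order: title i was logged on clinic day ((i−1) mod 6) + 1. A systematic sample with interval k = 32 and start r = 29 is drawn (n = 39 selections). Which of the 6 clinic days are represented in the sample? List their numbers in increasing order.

Consecutive selections differ by k = 32, so their clinic day numbers differ by 32 mod 6 = 2.
gcd(32, 6) = 2, so the sample visits 6/2 = 3 distinct residues mod 6.
Start 29 is clinic day 5; the clinic days hit are 1, 3, 5.

1, 3, 5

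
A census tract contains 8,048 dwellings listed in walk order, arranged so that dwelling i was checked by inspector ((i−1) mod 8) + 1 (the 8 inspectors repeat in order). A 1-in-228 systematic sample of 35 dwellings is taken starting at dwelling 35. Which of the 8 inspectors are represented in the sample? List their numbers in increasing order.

Consecutive selections differ by k = 228, so their inspector numbers differ by 228 mod 8 = 4.
gcd(228, 8) = 4, so the sample visits 8/4 = 2 distinct residues mod 8.
Start 35 is inspector 3; the inspectors hit are 3, 7.

3, 7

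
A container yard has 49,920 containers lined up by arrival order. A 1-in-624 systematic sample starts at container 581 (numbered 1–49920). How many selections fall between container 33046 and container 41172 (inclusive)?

13

k = 624
First selection ≥ 33046: 581 + ⌈(33046−581)/624⌉·624 = 581 + 53×624 = 33653
Last selection ≤ 41172: 581 + ⌊(41172−581)/624⌋·624 = 581 + 65×624 = 41141
Count = 65 − 53 + 1 = 13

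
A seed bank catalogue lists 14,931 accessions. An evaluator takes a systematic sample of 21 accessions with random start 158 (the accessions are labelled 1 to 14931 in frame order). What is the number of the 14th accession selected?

k = 14931/21 = 711
14th selection = r + (14−1)·k = 158 + 13×711 = 158 + 9243 = 9401

9401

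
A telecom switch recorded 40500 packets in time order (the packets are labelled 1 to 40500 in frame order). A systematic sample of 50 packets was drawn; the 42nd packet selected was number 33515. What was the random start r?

k = 40500/50 = 810
r = 33515 − (42−1)×810 = 33515 − 33210 = 305

305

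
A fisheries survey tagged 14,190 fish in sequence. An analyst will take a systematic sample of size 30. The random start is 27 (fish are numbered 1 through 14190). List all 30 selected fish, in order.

27, 500, 973, 1446, 1919, 2392, 2865, 3338, 3811, 4284, 4757, 5230, 5703, 6176, 6649, 7122, 7595, 8068, 8541, 9014, 9487, 9960, 10433, 10906, 11379, 11852, 12325, 12798, 13271, 13744

k = N/n = 14190/30 = 473
fish 1: 27
fish 2: 27 + 473 = 500
fish 3: 500 + 473 = 973
fish 4: 973 + 473 = 1446
fish 5: 1446 + 473 = 1919
fish 6: 1919 + 473 = 2392
fish 7: 2392 + 473 = 2865
fish 8: 2865 + 473 = 3338
fish 9: 3338 + 473 = 3811
fish 10: 3811 + 473 = 4284
fish 11: 4284 + 473 = 4757
fish 12: 4757 + 473 = 5230
fish 13: 5230 + 473 = 5703
fish 14: 5703 + 473 = 6176
fish 15: 6176 + 473 = 6649
fish 16: 6649 + 473 = 7122
fish 17: 7122 + 473 = 7595
fish 18: 7595 + 473 = 8068
fish 19: 8068 + 473 = 8541
fish 20: 8541 + 473 = 9014
fish 21: 9014 + 473 = 9487
fish 22: 9487 + 473 = 9960
fish 23: 9960 + 473 = 10433
fish 24: 10433 + 473 = 10906
fish 25: 10906 + 473 = 11379
fish 26: 11379 + 473 = 11852
fish 27: 11852 + 473 = 12325
fish 28: 12325 + 473 = 12798
fish 29: 12798 + 473 = 13271
fish 30: 13271 + 473 = 13744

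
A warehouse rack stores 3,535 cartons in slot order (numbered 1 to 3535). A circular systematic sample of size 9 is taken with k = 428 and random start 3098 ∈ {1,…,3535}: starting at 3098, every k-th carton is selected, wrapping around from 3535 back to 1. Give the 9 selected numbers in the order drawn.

Selection 1: 3098
Selection 2: 3098 + 428 = 3526
Selection 3: 3526 + 428 = 3954 → 3954 − 3535 = 419
Selection 4: 419 + 428 = 847
Selection 5: 847 + 428 = 1275
Selection 6: 1275 + 428 = 1703
Selection 7: 1703 + 428 = 2131
Selection 8: 2131 + 428 = 2559
Selection 9: 2559 + 428 = 2987

3098, 3526, 419, 847, 1275, 1703, 2131, 2559, 2987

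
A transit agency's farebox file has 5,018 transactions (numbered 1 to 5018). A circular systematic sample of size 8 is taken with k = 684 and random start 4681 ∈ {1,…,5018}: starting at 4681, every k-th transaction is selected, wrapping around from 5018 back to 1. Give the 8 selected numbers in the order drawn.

4681, 347, 1031, 1715, 2399, 3083, 3767, 4451

Selection 1: 4681
Selection 2: 4681 + 684 = 5365 → 5365 − 5018 = 347
Selection 3: 347 + 684 = 1031
Selection 4: 1031 + 684 = 1715
Selection 5: 1715 + 684 = 2399
Selection 6: 2399 + 684 = 3083
Selection 7: 3083 + 684 = 3767
Selection 8: 3767 + 684 = 4451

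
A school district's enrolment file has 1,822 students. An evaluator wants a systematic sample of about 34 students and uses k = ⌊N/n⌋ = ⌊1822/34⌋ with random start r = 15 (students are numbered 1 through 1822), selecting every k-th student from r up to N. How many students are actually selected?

k = ⌊1822/34⌋ = 53
Achieved size = ⌊(1822 − 15)/53⌋ + 1 = ⌊1807/53⌋ + 1 = 34 + 1 = 35
(last selection: 15 + 34×53 = 1817 ≤ 1822; next would be 1870 > 1822)

35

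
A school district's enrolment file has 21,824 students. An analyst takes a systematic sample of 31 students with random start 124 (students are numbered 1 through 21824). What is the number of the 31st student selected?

k = 21824/31 = 704
31st selection = r + (31−1)·k = 124 + 30×704 = 124 + 21120 = 21244

21244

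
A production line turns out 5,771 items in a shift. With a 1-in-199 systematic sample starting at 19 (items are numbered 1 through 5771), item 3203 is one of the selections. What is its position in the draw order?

17

k = 199
position = (3203 − 19)/199 + 1 = 3184/199 + 1 = 16 + 1 = 17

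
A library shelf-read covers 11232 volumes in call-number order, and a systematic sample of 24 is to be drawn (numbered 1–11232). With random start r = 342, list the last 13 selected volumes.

k = N/n = 11232/24 = 468
12th selection = 342 + 11×468 = 5490
13th: 5490 + 468 = 5958
14th: 5958 + 468 = 6426
15th: 6426 + 468 = 6894
16th: 6894 + 468 = 7362
17th: 7362 + 468 = 7830
18th: 7830 + 468 = 8298
19th: 8298 + 468 = 8766
20th: 8766 + 468 = 9234
21st: 9234 + 468 = 9702
22nd: 9702 + 468 = 10170
23rd: 10170 + 468 = 10638
24th: 10638 + 468 = 11106

5490, 5958, 6426, 6894, 7362, 7830, 8298, 8766, 9234, 9702, 10170, 10638, 11106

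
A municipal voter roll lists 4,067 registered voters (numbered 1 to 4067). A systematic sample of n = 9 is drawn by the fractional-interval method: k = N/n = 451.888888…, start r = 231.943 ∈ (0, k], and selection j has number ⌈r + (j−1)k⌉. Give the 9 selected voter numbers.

232, 684, 1136, 1588, 2040, 2492, 2944, 3396, 3848

j=1: r + 0k = 231.943 → ⌈·⌉ = 232
j=2: r + 1k = 683.831888… → ⌈·⌉ = 684
j=3: r + 2k = 1135.720777… → ⌈·⌉ = 1136
j=4: r + 3k = 1587.609666… → ⌈·⌉ = 1588
j=5: r + 4k = 2039.498555… → ⌈·⌉ = 2040
j=6: r + 5k = 2491.387444… → ⌈·⌉ = 2492
j=7: r + 6k = 2943.276333… → ⌈·⌉ = 2944
j=8: r + 7k = 3395.165222… → ⌈·⌉ = 3396
j=9: r + 8k = 3847.054111… → ⌈·⌉ = 3848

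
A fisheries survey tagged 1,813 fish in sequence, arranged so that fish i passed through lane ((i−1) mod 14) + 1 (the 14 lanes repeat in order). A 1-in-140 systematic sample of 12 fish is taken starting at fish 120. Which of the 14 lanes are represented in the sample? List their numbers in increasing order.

Consecutive selections differ by k = 140, so their lane numbers differ by 140 mod 14 = 0.
gcd(140, 14) = 14, so the sample visits 14/14 = 1 distinct residues mod 14.
Start 120 is lane 8; the lanes hit are 8.

8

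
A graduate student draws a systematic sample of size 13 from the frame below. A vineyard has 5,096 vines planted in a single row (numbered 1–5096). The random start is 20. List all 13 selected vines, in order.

20, 412, 804, 1196, 1588, 1980, 2372, 2764, 3156, 3548, 3940, 4332, 4724

k = N/n = 5096/13 = 392
vine 1: 20
vine 2: 20 + 392 = 412
vine 3: 412 + 392 = 804
vine 4: 804 + 392 = 1196
vine 5: 1196 + 392 = 1588
vine 6: 1588 + 392 = 1980
vine 7: 1980 + 392 = 2372
vine 8: 2372 + 392 = 2764
vine 9: 2764 + 392 = 3156
vine 10: 3156 + 392 = 3548
vine 11: 3548 + 392 = 3940
vine 12: 3940 + 392 = 4332
vine 13: 4332 + 392 = 4724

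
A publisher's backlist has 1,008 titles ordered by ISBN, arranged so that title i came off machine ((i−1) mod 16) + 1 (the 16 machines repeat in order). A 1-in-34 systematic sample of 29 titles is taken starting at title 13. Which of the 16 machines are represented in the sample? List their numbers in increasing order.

1, 3, 5, 7, 9, 11, 13, 15

Consecutive selections differ by k = 34, so their machine numbers differ by 34 mod 16 = 2.
gcd(34, 16) = 2, so the sample visits 16/2 = 8 distinct residues mod 16.
Start 13 is machine 13; the machines hit are 1, 3, 5, 7, 9, 11, 13, 15.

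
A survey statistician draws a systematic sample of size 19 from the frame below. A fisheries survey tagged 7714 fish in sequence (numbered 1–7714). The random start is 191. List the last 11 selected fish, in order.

3439, 3845, 4251, 4657, 5063, 5469, 5875, 6281, 6687, 7093, 7499

k = N/n = 7714/19 = 406
9th selection = 191 + 8×406 = 3439
10th: 3439 + 406 = 3845
11th: 3845 + 406 = 4251
12th: 4251 + 406 = 4657
13th: 4657 + 406 = 5063
14th: 5063 + 406 = 5469
15th: 5469 + 406 = 5875
16th: 5875 + 406 = 6281
17th: 6281 + 406 = 6687
18th: 6687 + 406 = 7093
19th: 7093 + 406 = 7499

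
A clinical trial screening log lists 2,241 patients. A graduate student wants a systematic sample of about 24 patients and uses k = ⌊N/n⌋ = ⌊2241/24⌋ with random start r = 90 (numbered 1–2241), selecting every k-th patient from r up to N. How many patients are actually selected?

24

k = ⌊2241/24⌋ = 93
Achieved size = ⌊(2241 − 90)/93⌋ + 1 = ⌊2151/93⌋ + 1 = 23 + 1 = 24
(last selection: 90 + 23×93 = 2229 ≤ 2241; next would be 2322 > 2241)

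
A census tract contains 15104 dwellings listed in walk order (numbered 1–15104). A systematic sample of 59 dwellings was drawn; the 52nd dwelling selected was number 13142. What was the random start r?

k = 15104/59 = 256
r = 13142 − (52−1)×256 = 13142 − 13056 = 86

86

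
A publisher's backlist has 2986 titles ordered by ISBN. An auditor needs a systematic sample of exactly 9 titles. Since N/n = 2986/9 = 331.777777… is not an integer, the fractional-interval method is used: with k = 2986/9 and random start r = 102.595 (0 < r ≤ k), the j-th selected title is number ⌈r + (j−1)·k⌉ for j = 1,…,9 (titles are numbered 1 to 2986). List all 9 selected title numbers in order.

103, 435, 767, 1098, 1430, 1762, 2094, 2426, 2757

j=1: r + 0k = 102.595 → ⌈·⌉ = 103
j=2: r + 1k = 434.372777… → ⌈·⌉ = 435
j=3: r + 2k = 766.150555… → ⌈·⌉ = 767
j=4: r + 3k = 1097.928333… → ⌈·⌉ = 1098
j=5: r + 4k = 1429.706111… → ⌈·⌉ = 1430
j=6: r + 5k = 1761.483888… → ⌈·⌉ = 1762
j=7: r + 6k = 2093.261666… → ⌈·⌉ = 2094
j=8: r + 7k = 2425.039444… → ⌈·⌉ = 2426
j=9: r + 8k = 2756.817222… → ⌈·⌉ = 2757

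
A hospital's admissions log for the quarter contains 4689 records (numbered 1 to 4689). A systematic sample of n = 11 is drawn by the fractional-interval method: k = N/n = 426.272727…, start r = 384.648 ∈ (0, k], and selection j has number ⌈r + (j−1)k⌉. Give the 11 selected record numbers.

385, 811, 1238, 1664, 2090, 2517, 2943, 3369, 3795, 4222, 4648

j=1: r + 0k = 384.648 → ⌈·⌉ = 385
j=2: r + 1k = 810.920727… → ⌈·⌉ = 811
j=3: r + 2k = 1237.193454… → ⌈·⌉ = 1238
j=4: r + 3k = 1663.466181… → ⌈·⌉ = 1664
j=5: r + 4k = 2089.738909… → ⌈·⌉ = 2090
j=6: r + 5k = 2516.011636… → ⌈·⌉ = 2517
j=7: r + 6k = 2942.284363… → ⌈·⌉ = 2943
j=8: r + 7k = 3368.557090… → ⌈·⌉ = 3369
j=9: r + 8k = 3794.829818… → ⌈·⌉ = 3795
j=10: r + 9k = 4221.102545… → ⌈·⌉ = 4222
j=11: r + 10k = 4647.375272… → ⌈·⌉ = 4648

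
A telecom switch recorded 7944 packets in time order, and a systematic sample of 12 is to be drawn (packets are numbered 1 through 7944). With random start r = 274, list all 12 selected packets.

274, 936, 1598, 2260, 2922, 3584, 4246, 4908, 5570, 6232, 6894, 7556

k = N/n = 7944/12 = 662
packet 1: 274
packet 2: 274 + 662 = 936
packet 3: 936 + 662 = 1598
packet 4: 1598 + 662 = 2260
packet 5: 2260 + 662 = 2922
packet 6: 2922 + 662 = 3584
packet 7: 3584 + 662 = 4246
packet 8: 4246 + 662 = 4908
packet 9: 4908 + 662 = 5570
packet 10: 5570 + 662 = 6232
packet 11: 6232 + 662 = 6894
packet 12: 6894 + 662 = 7556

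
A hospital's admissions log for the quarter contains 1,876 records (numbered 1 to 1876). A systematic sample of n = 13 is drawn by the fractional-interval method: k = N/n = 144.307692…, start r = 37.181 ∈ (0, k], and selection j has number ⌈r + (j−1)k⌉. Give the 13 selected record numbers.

38, 182, 326, 471, 615, 759, 904, 1048, 1192, 1336, 1481, 1625, 1769

j=1: r + 0k = 37.181 → ⌈·⌉ = 38
j=2: r + 1k = 181.488692… → ⌈·⌉ = 182
j=3: r + 2k = 325.796384… → ⌈·⌉ = 326
j=4: r + 3k = 470.104076… → ⌈·⌉ = 471
j=5: r + 4k = 614.411769… → ⌈·⌉ = 615
j=6: r + 5k = 758.719461… → ⌈·⌉ = 759
j=7: r + 6k = 903.027153… → ⌈·⌉ = 904
j=8: r + 7k = 1047.334846… → ⌈·⌉ = 1048
j=9: r + 8k = 1191.642538… → ⌈·⌉ = 1192
j=10: r + 9k = 1335.950230… → ⌈·⌉ = 1336
j=11: r + 10k = 1480.257923… → ⌈·⌉ = 1481
j=12: r + 11k = 1624.565615… → ⌈·⌉ = 1625
j=13: r + 12k = 1768.873307… → ⌈·⌉ = 1769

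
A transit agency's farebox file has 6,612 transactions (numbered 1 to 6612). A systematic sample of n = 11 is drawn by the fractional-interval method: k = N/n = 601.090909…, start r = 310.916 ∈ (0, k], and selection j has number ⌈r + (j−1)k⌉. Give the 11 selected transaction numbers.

311, 913, 1514, 2115, 2716, 3317, 3918, 4519, 5120, 5721, 6322

j=1: r + 0k = 310.916 → ⌈·⌉ = 311
j=2: r + 1k = 912.006909… → ⌈·⌉ = 913
j=3: r + 2k = 1513.097818… → ⌈·⌉ = 1514
j=4: r + 3k = 2114.188727… → ⌈·⌉ = 2115
j=5: r + 4k = 2715.279636… → ⌈·⌉ = 2716
j=6: r + 5k = 3316.370545… → ⌈·⌉ = 3317
j=7: r + 6k = 3917.461454… → ⌈·⌉ = 3918
j=8: r + 7k = 4518.552363… → ⌈·⌉ = 4519
j=9: r + 8k = 5119.643272… → ⌈·⌉ = 5120
j=10: r + 9k = 5720.734181… → ⌈·⌉ = 5721
j=11: r + 10k = 6321.825090… → ⌈·⌉ = 6322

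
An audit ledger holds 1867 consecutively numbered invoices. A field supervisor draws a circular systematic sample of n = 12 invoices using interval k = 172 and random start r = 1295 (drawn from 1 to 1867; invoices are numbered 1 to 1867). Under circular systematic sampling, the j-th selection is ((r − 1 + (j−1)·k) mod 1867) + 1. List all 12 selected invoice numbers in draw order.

1295, 1467, 1639, 1811, 116, 288, 460, 632, 804, 976, 1148, 1320

Selection 1: 1295
Selection 2: 1295 + 172 = 1467
Selection 3: 1467 + 172 = 1639
Selection 4: 1639 + 172 = 1811
Selection 5: 1811 + 172 = 1983 → 1983 − 1867 = 116
Selection 6: 116 + 172 = 288
Selection 7: 288 + 172 = 460
Selection 8: 460 + 172 = 632
Selection 9: 632 + 172 = 804
Selection 10: 804 + 172 = 976
Selection 11: 976 + 172 = 1148
Selection 12: 1148 + 172 = 1320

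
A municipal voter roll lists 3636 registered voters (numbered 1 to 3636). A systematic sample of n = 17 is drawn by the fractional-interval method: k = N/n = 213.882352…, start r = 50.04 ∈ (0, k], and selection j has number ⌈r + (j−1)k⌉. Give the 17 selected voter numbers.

j=1: r + 0k = 50.04 → ⌈·⌉ = 51
j=2: r + 1k = 263.922352… → ⌈·⌉ = 264
j=3: r + 2k = 477.804705… → ⌈·⌉ = 478
j=4: r + 3k = 691.687058… → ⌈·⌉ = 692
j=5: r + 4k = 905.569411… → ⌈·⌉ = 906
j=6: r + 5k = 1119.451764… → ⌈·⌉ = 1120
j=7: r + 6k = 1333.334117… → ⌈·⌉ = 1334
j=8: r + 7k = 1547.216470… → ⌈·⌉ = 1548
j=9: r + 8k = 1761.098823… → ⌈·⌉ = 1762
j=10: r + 9k = 1974.981176… → ⌈·⌉ = 1975
j=11: r + 10k = 2188.863529… → ⌈·⌉ = 2189
j=12: r + 11k = 2402.745882… → ⌈·⌉ = 2403
j=13: r + 12k = 2616.628235… → ⌈·⌉ = 2617
j=14: r + 13k = 2830.510588… → ⌈·⌉ = 2831
j=15: r + 14k = 3044.392941… → ⌈·⌉ = 3045
j=16: r + 15k = 3258.275294… → ⌈·⌉ = 3259
j=17: r + 16k = 3472.157647… → ⌈·⌉ = 3473

51, 264, 478, 692, 906, 1120, 1334, 1548, 1762, 1975, 2189, 2403, 2617, 2831, 3045, 3259, 3473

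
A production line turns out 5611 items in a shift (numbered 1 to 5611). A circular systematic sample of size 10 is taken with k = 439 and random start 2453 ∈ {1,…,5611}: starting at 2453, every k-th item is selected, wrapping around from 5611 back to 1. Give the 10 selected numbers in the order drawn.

Selection 1: 2453
Selection 2: 2453 + 439 = 2892
Selection 3: 2892 + 439 = 3331
Selection 4: 3331 + 439 = 3770
Selection 5: 3770 + 439 = 4209
Selection 6: 4209 + 439 = 4648
Selection 7: 4648 + 439 = 5087
Selection 8: 5087 + 439 = 5526
Selection 9: 5526 + 439 = 5965 → 5965 − 5611 = 354
Selection 10: 354 + 439 = 793

2453, 2892, 3331, 3770, 4209, 4648, 5087, 5526, 354, 793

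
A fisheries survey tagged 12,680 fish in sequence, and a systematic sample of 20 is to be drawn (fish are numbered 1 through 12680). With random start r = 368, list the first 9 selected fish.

k = N/n = 12680/20 = 634
fish 1: 368
fish 2: 368 + 634 = 1002
fish 3: 1002 + 634 = 1636
fish 4: 1636 + 634 = 2270
fish 5: 2270 + 634 = 2904
fish 6: 2904 + 634 = 3538
fish 7: 3538 + 634 = 4172
fish 8: 4172 + 634 = 4806
fish 9: 4806 + 634 = 5440

368, 1002, 1636, 2270, 2904, 3538, 4172, 4806, 5440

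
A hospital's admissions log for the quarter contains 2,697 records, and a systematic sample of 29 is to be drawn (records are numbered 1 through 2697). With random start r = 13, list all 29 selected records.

k = N/n = 2697/29 = 93
record 1: 13
record 2: 13 + 93 = 106
record 3: 106 + 93 = 199
record 4: 199 + 93 = 292
record 5: 292 + 93 = 385
record 6: 385 + 93 = 478
record 7: 478 + 93 = 571
record 8: 571 + 93 = 664
record 9: 664 + 93 = 757
record 10: 757 + 93 = 850
record 11: 850 + 93 = 943
record 12: 943 + 93 = 1036
record 13: 1036 + 93 = 1129
record 14: 1129 + 93 = 1222
record 15: 1222 + 93 = 1315
record 16: 1315 + 93 = 1408
record 17: 1408 + 93 = 1501
record 18: 1501 + 93 = 1594
record 19: 1594 + 93 = 1687
record 20: 1687 + 93 = 1780
record 21: 1780 + 93 = 1873
record 22: 1873 + 93 = 1966
record 23: 1966 + 93 = 2059
record 24: 2059 + 93 = 2152
record 25: 2152 + 93 = 2245
record 26: 2245 + 93 = 2338
record 27: 2338 + 93 = 2431
record 28: 2431 + 93 = 2524
record 29: 2524 + 93 = 2617

13, 106, 199, 292, 385, 478, 571, 664, 757, 850, 943, 1036, 1129, 1222, 1315, 1408, 1501, 1594, 1687, 1780, 1873, 1966, 2059, 2152, 2245, 2338, 2431, 2524, 2617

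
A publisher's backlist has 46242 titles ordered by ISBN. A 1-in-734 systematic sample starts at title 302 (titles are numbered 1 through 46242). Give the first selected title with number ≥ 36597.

k = 734
Steps past start: ⌈(36597 − 302)/734⌉ = ⌈36295/734⌉ = 50
Selected title: 302 + 50×734 = 37002

37002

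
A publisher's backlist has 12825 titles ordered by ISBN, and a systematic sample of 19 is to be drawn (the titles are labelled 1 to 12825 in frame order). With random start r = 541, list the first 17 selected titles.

k = N/n = 12825/19 = 675
title 1: 541
title 2: 541 + 675 = 1216
title 3: 1216 + 675 = 1891
title 4: 1891 + 675 = 2566
title 5: 2566 + 675 = 3241
title 6: 3241 + 675 = 3916
title 7: 3916 + 675 = 4591
title 8: 4591 + 675 = 5266
title 9: 5266 + 675 = 5941
title 10: 5941 + 675 = 6616
title 11: 6616 + 675 = 7291
title 12: 7291 + 675 = 7966
title 13: 7966 + 675 = 8641
title 14: 8641 + 675 = 9316
title 15: 9316 + 675 = 9991
title 16: 9991 + 675 = 10666
title 17: 10666 + 675 = 11341

541, 1216, 1891, 2566, 3241, 3916, 4591, 5266, 5941, 6616, 7291, 7966, 8641, 9316, 9991, 10666, 11341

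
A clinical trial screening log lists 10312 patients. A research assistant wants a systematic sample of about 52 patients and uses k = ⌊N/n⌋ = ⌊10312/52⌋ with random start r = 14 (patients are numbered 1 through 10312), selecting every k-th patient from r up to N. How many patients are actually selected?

k = ⌊10312/52⌋ = 198
Achieved size = ⌊(10312 − 14)/198⌋ + 1 = ⌊10298/198⌋ + 1 = 52 + 1 = 53
(last selection: 14 + 52×198 = 10310 ≤ 10312; next would be 10508 > 10312)

53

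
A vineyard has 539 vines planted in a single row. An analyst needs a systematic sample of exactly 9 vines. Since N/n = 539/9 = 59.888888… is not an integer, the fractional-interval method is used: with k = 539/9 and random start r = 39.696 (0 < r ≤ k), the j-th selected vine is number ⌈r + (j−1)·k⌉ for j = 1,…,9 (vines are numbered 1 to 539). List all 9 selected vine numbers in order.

40, 100, 160, 220, 280, 340, 400, 459, 519

j=1: r + 0k = 39.696 → ⌈·⌉ = 40
j=2: r + 1k = 99.584888… → ⌈·⌉ = 100
j=3: r + 2k = 159.473777… → ⌈·⌉ = 160
j=4: r + 3k = 219.362666… → ⌈·⌉ = 220
j=5: r + 4k = 279.251555… → ⌈·⌉ = 280
j=6: r + 5k = 339.140444… → ⌈·⌉ = 340
j=7: r + 6k = 399.029333… → ⌈·⌉ = 400
j=8: r + 7k = 458.918222… → ⌈·⌉ = 459
j=9: r + 8k = 518.807111… → ⌈·⌉ = 519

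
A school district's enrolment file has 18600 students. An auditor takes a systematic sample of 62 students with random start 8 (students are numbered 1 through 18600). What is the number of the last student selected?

k = 18600/62 = 300
62nd selection = r + (62−1)·k = 8 + 61×300 = 8 + 18300 = 18308

18308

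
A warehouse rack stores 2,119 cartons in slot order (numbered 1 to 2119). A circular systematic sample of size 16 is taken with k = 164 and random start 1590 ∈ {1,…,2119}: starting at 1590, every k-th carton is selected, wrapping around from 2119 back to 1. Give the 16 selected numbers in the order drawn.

1590, 1754, 1918, 2082, 127, 291, 455, 619, 783, 947, 1111, 1275, 1439, 1603, 1767, 1931

Selection 1: 1590
Selection 2: 1590 + 164 = 1754
Selection 3: 1754 + 164 = 1918
Selection 4: 1918 + 164 = 2082
Selection 5: 2082 + 164 = 2246 → 2246 − 2119 = 127
Selection 6: 127 + 164 = 291
Selection 7: 291 + 164 = 455
Selection 8: 455 + 164 = 619
Selection 9: 619 + 164 = 783
Selection 10: 783 + 164 = 947
Selection 11: 947 + 164 = 1111
Selection 12: 1111 + 164 = 1275
Selection 13: 1275 + 164 = 1439
Selection 14: 1439 + 164 = 1603
Selection 15: 1603 + 164 = 1767
Selection 16: 1767 + 164 = 1931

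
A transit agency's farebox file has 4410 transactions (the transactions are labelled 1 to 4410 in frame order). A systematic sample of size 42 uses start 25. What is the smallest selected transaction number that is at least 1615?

k = 4410/42 = 105
Steps past start: ⌈(1615 − 25)/105⌉ = ⌈1590/105⌉ = 16
Selected transaction: 25 + 16×105 = 1705

1705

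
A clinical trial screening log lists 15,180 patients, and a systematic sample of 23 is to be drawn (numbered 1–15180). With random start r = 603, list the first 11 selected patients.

603, 1263, 1923, 2583, 3243, 3903, 4563, 5223, 5883, 6543, 7203

k = N/n = 15180/23 = 660
patient 1: 603
patient 2: 603 + 660 = 1263
patient 3: 1263 + 660 = 1923
patient 4: 1923 + 660 = 2583
patient 5: 2583 + 660 = 3243
patient 6: 3243 + 660 = 3903
patient 7: 3903 + 660 = 4563
patient 8: 4563 + 660 = 5223
patient 9: 5223 + 660 = 5883
patient 10: 5883 + 660 = 6543
patient 11: 6543 + 660 = 7203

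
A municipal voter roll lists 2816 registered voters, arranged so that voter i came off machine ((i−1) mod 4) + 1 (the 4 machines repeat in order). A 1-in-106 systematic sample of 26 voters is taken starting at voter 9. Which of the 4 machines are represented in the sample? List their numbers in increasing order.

1, 3

Consecutive selections differ by k = 106, so their machine numbers differ by 106 mod 4 = 2.
gcd(106, 4) = 2, so the sample visits 4/2 = 2 distinct residues mod 4.
Start 9 is machine 1; the machines hit are 1, 3.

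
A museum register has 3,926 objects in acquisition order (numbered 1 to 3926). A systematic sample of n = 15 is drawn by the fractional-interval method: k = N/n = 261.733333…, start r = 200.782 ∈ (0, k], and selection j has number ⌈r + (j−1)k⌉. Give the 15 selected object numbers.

j=1: r + 0k = 200.782 → ⌈·⌉ = 201
j=2: r + 1k = 462.515333… → ⌈·⌉ = 463
j=3: r + 2k = 724.248666… → ⌈·⌉ = 725
j=4: r + 3k = 985.982 → ⌈·⌉ = 986
j=5: r + 4k = 1247.715333… → ⌈·⌉ = 1248
j=6: r + 5k = 1509.448666… → ⌈·⌉ = 1510
j=7: r + 6k = 1771.182 → ⌈·⌉ = 1772
j=8: r + 7k = 2032.915333… → ⌈·⌉ = 2033
j=9: r + 8k = 2294.648666… → ⌈·⌉ = 2295
j=10: r + 9k = 2556.382 → ⌈·⌉ = 2557
j=11: r + 10k = 2818.115333… → ⌈·⌉ = 2819
j=12: r + 11k = 3079.848666… → ⌈·⌉ = 3080
j=13: r + 12k = 3341.582 → ⌈·⌉ = 3342
j=14: r + 13k = 3603.315333… → ⌈·⌉ = 3604
j=15: r + 14k = 3865.048666… → ⌈·⌉ = 3866

201, 463, 725, 986, 1248, 1510, 1772, 2033, 2295, 2557, 2819, 3080, 3342, 3604, 3866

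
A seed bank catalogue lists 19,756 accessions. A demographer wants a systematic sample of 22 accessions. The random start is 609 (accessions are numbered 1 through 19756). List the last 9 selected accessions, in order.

k = N/n = 19756/22 = 898
14th selection = 609 + 13×898 = 12283
15th: 12283 + 898 = 13181
16th: 13181 + 898 = 14079
17th: 14079 + 898 = 14977
18th: 14977 + 898 = 15875
19th: 15875 + 898 = 16773
20th: 16773 + 898 = 17671
21st: 17671 + 898 = 18569
22nd: 18569 + 898 = 19467

12283, 13181, 14079, 14977, 15875, 16773, 17671, 18569, 19467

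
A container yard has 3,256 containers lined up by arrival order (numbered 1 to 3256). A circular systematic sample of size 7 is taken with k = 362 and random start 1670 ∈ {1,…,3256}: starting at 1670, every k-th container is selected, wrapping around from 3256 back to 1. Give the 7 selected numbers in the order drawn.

1670, 2032, 2394, 2756, 3118, 224, 586

Selection 1: 1670
Selection 2: 1670 + 362 = 2032
Selection 3: 2032 + 362 = 2394
Selection 4: 2394 + 362 = 2756
Selection 5: 2756 + 362 = 3118
Selection 6: 3118 + 362 = 3480 → 3480 − 3256 = 224
Selection 7: 224 + 362 = 586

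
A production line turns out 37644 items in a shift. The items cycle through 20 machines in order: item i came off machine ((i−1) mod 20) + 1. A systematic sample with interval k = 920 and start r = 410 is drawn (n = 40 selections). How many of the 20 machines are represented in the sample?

Consecutive selections differ by k = 920, so their machine numbers differ by 920 mod 20 = 0.
gcd(920, 20) = 20, so the sample visits 20/20 = 1 distinct residues mod 20.
Start 410 is machine 10; the machines hit are 10.

1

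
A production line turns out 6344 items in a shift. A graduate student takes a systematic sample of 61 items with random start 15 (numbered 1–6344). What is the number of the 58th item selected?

k = 6344/61 = 104
58th selection = r + (58−1)·k = 15 + 57×104 = 15 + 5928 = 5943

5943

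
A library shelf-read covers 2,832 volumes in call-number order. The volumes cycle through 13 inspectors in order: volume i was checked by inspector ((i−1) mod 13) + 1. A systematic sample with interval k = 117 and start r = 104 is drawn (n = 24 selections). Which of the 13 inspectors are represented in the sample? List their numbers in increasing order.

13

Consecutive selections differ by k = 117, so their inspector numbers differ by 117 mod 13 = 0.
gcd(117, 13) = 13, so the sample visits 13/13 = 1 distinct residues mod 13.
Start 104 is inspector 13; the inspectors hit are 13.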